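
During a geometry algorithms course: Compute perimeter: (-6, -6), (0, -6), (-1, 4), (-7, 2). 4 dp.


Sides: (-6, -6)->(0, -6): sqrt(36) = 6, (0, -6)->(-1, 4): sqrt(101) = 10.049876, (-1, 4)->(-7, 2): sqrt(40) = 6.324555, (-7, 2)->(-6, -6): sqrt(65) = 8.062258
Sum = 30.436689
Perimeter = 30.4367

30.4367


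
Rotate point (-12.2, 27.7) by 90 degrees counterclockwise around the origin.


90° CCW: (x,y) -> (-y, x)
(-12.2,27.7) -> (-27.7, -12.2)

(-27.7, -12.2)


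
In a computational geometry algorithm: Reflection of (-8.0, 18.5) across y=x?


Reflection over y=x: (x,y) -> (y,x)
(-8, 18.5) -> (18.5, -8)

(18.5, -8)


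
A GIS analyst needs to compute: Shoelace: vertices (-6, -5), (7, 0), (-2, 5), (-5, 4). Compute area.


Shoelace sum: ((-6)*0 - 7*(-5)) + (7*5 - (-2)*0) + ((-2)*4 - (-5)*5) + ((-5)*(-5) - (-6)*4)
= 136
Area = |136|/2 = 68

68


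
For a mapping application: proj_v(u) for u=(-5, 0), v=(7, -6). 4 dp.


u.v = -35, |v| = sqrt(85) = 9.2195
Scalar projection = u.v / |v| = -35 / sqrt(85) = -3.7963

-3.7963


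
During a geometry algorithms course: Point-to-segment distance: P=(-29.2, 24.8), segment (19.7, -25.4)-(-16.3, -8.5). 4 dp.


Project P onto AB: t = 1 (clamped to [0,1])
Closest point on segment: (-16.3, -8.5)
Distance: 35.7113

35.7113


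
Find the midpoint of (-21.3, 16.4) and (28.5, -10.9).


M = (((-21.3)+28.5)/2, (16.4+(-10.9))/2)
= (3.6, 2.75)

(3.6, 2.75)


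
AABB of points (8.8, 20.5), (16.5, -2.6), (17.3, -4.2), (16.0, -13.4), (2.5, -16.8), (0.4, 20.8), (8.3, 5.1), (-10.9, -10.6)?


x range: [-10.9, 17.3]
y range: [-16.8, 20.8]
Bounding box: (-10.9,-16.8) to (17.3,20.8)

(-10.9,-16.8) to (17.3,20.8)


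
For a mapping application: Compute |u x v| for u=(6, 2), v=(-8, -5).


|u x v| = |6*(-5) - 2*(-8)|
= |(-30) - (-16)| = 14

14


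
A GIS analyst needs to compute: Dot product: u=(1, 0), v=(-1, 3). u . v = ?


u . v = u_x*v_x + u_y*v_y = 1*(-1) + 0*3
= (-1) + 0 = -1

-1


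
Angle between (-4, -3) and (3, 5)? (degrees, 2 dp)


u.v = -27, |u| = sqrt(25) = 5, |v| = sqrt(34) = 5.831
cos(theta) = u.v/(|u||v|) = -27/sqrt(850) = -0.926092
theta = acos(-0.926092) = 157.83 degrees

157.83 degrees


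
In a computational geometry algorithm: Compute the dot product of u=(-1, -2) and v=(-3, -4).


u . v = u_x*v_x + u_y*v_y = (-1)*(-3) + (-2)*(-4)
= 3 + 8 = 11

11


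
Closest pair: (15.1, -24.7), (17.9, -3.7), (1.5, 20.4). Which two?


d(P0,P1) = 21.1858, d(P0,P2) = 47.1059, d(P1,P2) = 29.1508
Closest: P0 and P1

Closest pair: (15.1, -24.7) and (17.9, -3.7), distance = 21.1858


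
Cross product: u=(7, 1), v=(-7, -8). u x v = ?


u x v = u_x*v_y - u_y*v_x = 7*(-8) - 1*(-7)
= (-56) - (-7) = -49

-49


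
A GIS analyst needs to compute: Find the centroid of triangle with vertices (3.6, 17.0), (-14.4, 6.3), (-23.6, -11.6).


Centroid = ((x_A+x_B+x_C)/3, (y_A+y_B+y_C)/3)
= ((3.6+(-14.4)+(-23.6))/3, (17+6.3+(-11.6))/3)
= (-11.4667, 3.9)

(-11.4667, 3.9)


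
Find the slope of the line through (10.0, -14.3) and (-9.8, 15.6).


slope = (y2-y1)/(x2-x1) = (15.6-(-14.3))/((-9.8)-10) = 29.9/(-19.8) = -1.5101

-1.5101


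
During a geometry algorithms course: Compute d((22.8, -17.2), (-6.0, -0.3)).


dx=-28.8, dy=16.9
d^2 = (-28.8)^2 + 16.9^2 = 1115.05
d = sqrt(1115.05) = 33.3924

33.3924


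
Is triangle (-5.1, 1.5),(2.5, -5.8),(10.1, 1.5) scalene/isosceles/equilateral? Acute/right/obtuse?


Side lengths squared: AB^2=111.05, BC^2=111.05, CA^2=231.04
Sorted: [111.05, 111.05, 231.04]
By sides: Isosceles, By angles: Obtuse

Isosceles, Obtuse


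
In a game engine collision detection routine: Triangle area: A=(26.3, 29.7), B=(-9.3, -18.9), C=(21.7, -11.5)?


Area = |x_A(y_B-y_C) + x_B(y_C-y_A) + x_C(y_A-y_B)|/2
= |(-194.62) + 383.16 + 1054.62|/2
= 1243.16/2 = 621.58

621.58


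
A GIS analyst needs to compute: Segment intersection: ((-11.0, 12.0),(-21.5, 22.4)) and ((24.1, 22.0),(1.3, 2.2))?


Cross products: d1=-466.98, d2=-912, d3=-470.04, d4=-25.02
d1*d2 < 0 and d3*d4 < 0? no

No, they don't intersect


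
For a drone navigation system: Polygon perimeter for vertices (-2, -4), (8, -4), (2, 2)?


Sides: (-2, -4)->(8, -4): sqrt(100) = 10, (8, -4)->(2, 2): sqrt(72) = 8.485281, (2, 2)->(-2, -4): sqrt(52) = 7.211103
Sum = 25.696384
Perimeter = 25.6964

25.6964


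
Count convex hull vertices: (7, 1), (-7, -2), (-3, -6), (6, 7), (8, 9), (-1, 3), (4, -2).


Convex hull vertices (CCW): (-7, -2), (-3, -6), (4, -2), (7, 1), (8, 9), (-1, 3)
Count = 6

6


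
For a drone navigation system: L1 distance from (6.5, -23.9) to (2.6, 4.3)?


|6.5-2.6| + |(-23.9)-4.3| = 3.9 + 28.2 = 32.1

32.1


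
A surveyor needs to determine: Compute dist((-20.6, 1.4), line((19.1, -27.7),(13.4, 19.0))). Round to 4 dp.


|cross product| = 1688.12
|line direction| = sqrt(2213.38) = 47.0466
Distance = 1688.12/sqrt(2213.38) = 35.8819

35.8819


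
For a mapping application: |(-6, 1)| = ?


|u| = sqrt((-6)^2 + 1^2) = sqrt(37) = 6.0828

6.0828


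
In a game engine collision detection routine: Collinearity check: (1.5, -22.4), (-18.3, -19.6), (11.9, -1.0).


Cross product: ((-18.3)-1.5)*((-1)-(-22.4)) - ((-19.6)-(-22.4))*(11.9-1.5)
= -452.84

No, not collinear


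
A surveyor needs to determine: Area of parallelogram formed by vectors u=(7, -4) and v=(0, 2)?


|u x v| = |7*2 - (-4)*0|
= |14 - 0| = 14

14


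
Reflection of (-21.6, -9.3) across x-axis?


Reflection over x-axis: (x,y) -> (x,-y)
(-21.6, -9.3) -> (-21.6, 9.3)

(-21.6, 9.3)


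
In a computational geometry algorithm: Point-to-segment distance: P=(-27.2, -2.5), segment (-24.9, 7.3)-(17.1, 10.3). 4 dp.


Project P onto AB: t = 0 (clamped to [0,1])
Closest point on segment: (-24.9, 7.3)
Distance: 10.0663

10.0663


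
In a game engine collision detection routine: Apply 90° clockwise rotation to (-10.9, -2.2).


90° CW: (x,y) -> (y, -x)
(-10.9,-2.2) -> (-2.2, 10.9)

(-2.2, 10.9)


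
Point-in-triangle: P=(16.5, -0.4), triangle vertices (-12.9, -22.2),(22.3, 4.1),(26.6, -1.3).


Cross products: AB x AP = -5.86, BC x BP = -50.67, CA x CP = -246.64
All same sign? yes

Yes, inside


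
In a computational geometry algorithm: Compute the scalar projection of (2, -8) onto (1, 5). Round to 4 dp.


u.v = -38, |v| = sqrt(26) = 5.099
Scalar projection = u.v / |v| = -38 / sqrt(26) = -7.4524

-7.4524


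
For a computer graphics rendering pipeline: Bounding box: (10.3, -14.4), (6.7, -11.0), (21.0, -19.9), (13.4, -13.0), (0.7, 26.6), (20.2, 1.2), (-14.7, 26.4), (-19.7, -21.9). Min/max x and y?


x range: [-19.7, 21]
y range: [-21.9, 26.6]
Bounding box: (-19.7,-21.9) to (21,26.6)

(-19.7,-21.9) to (21,26.6)


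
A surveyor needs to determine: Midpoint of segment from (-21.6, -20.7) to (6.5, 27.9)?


M = (((-21.6)+6.5)/2, ((-20.7)+27.9)/2)
= (-7.55, 3.6)

(-7.55, 3.6)


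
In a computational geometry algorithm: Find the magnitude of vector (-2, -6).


|u| = sqrt((-2)^2 + (-6)^2) = sqrt(40) = 6.3246

6.3246


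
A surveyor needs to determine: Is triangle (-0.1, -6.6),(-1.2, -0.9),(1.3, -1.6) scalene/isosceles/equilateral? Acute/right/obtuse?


Side lengths squared: AB^2=33.7, BC^2=6.74, CA^2=26.96
Sorted: [6.74, 26.96, 33.7]
By sides: Scalene, By angles: Right

Scalene, Right


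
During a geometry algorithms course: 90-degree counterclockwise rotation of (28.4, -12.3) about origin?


90° CCW: (x,y) -> (-y, x)
(28.4,-12.3) -> (12.3, 28.4)

(12.3, 28.4)


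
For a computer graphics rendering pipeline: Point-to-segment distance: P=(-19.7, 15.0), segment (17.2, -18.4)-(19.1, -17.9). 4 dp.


Project P onto AB: t = 0 (clamped to [0,1])
Closest point on segment: (17.2, -18.4)
Distance: 49.7712

49.7712


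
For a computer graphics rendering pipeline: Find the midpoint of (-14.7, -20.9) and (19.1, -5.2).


M = (((-14.7)+19.1)/2, ((-20.9)+(-5.2))/2)
= (2.2, -13.05)

(2.2, -13.05)


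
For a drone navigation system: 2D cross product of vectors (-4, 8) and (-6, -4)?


u x v = u_x*v_y - u_y*v_x = (-4)*(-4) - 8*(-6)
= 16 - (-48) = 64

64


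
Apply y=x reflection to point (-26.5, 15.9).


Reflection over y=x: (x,y) -> (y,x)
(-26.5, 15.9) -> (15.9, -26.5)

(15.9, -26.5)


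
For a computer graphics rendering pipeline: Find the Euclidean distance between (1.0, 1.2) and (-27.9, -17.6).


dx=-28.9, dy=-18.8
d^2 = (-28.9)^2 + (-18.8)^2 = 1188.65
d = sqrt(1188.65) = 34.4768

34.4768


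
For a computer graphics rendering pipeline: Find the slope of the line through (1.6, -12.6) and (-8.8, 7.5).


slope = (y2-y1)/(x2-x1) = (7.5-(-12.6))/((-8.8)-1.6) = 20.1/(-10.4) = -1.9327

-1.9327


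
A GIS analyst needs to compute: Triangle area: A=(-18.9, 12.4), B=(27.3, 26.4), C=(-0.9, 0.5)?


Area = |x_A(y_B-y_C) + x_B(y_C-y_A) + x_C(y_A-y_B)|/2
= |(-489.51) + (-324.87) + 12.6|/2
= 801.78/2 = 400.89

400.89


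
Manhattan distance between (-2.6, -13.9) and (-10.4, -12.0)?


|(-2.6)-(-10.4)| + |(-13.9)-(-12)| = 7.8 + 1.9 = 9.7

9.7


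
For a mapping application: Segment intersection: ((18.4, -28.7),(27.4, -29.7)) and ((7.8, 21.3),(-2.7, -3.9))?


Cross products: d1=792.12, d2=1029.42, d3=439.4, d4=202.1
d1*d2 < 0 and d3*d4 < 0? no

No, they don't intersect


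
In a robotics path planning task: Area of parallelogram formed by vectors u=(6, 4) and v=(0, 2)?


|u x v| = |6*2 - 4*0|
= |12 - 0| = 12

12


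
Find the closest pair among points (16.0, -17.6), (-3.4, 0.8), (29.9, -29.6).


d(P0,P1) = 26.738, d(P0,P2) = 18.3633, d(P1,P2) = 45.0894
Closest: P0 and P2

Closest pair: (16.0, -17.6) and (29.9, -29.6), distance = 18.3633


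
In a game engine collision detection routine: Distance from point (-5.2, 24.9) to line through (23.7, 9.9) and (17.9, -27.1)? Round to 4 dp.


|cross product| = 1156.3
|line direction| = sqrt(1402.64) = 37.4518
Distance = 1156.3/sqrt(1402.64) = 30.8743

30.8743


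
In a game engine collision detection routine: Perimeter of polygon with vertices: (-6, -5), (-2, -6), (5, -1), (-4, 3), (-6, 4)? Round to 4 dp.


Sides: (-6, -5)->(-2, -6): sqrt(17) = 4.123106, (-2, -6)->(5, -1): sqrt(74) = 8.602325, (5, -1)->(-4, 3): sqrt(97) = 9.848858, (-4, 3)->(-6, 4): sqrt(5) = 2.236068, (-6, 4)->(-6, -5): sqrt(81) = 9
Sum = 33.810357
Perimeter = 33.8104

33.8104


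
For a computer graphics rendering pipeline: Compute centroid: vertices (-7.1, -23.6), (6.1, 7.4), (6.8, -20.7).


Centroid = ((x_A+x_B+x_C)/3, (y_A+y_B+y_C)/3)
= (((-7.1)+6.1+6.8)/3, ((-23.6)+7.4+(-20.7))/3)
= (1.9333, -12.3)

(1.9333, -12.3)


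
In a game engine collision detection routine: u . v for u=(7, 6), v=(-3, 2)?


u . v = u_x*v_x + u_y*v_y = 7*(-3) + 6*2
= (-21) + 12 = -9

-9


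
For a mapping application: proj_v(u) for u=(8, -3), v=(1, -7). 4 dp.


u.v = 29, |v| = sqrt(50) = 7.0711
Scalar projection = u.v / |v| = 29 / sqrt(50) = 4.1012

4.1012


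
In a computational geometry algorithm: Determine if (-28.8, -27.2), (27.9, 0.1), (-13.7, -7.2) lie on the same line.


Cross product: (27.9-(-28.8))*((-7.2)-(-27.2)) - (0.1-(-27.2))*((-13.7)-(-28.8))
= 721.77

No, not collinear


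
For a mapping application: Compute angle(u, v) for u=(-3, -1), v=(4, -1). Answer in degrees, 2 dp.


u.v = -11, |u| = sqrt(10) = 3.1623, |v| = sqrt(17) = 4.1231
cos(theta) = u.v/(|u||v|) = -11/sqrt(170) = -0.843661
theta = acos(-0.843661) = 147.53 degrees

147.53 degrees


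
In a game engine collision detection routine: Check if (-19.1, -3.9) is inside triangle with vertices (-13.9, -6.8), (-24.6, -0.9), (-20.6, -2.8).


Cross products: AB x AP = -0.35, BC x BP = -1.55, CA x CP = -1.37
All same sign? yes

Yes, inside


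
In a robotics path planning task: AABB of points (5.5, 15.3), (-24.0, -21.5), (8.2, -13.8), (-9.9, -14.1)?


x range: [-24, 8.2]
y range: [-21.5, 15.3]
Bounding box: (-24,-21.5) to (8.2,15.3)

(-24,-21.5) to (8.2,15.3)


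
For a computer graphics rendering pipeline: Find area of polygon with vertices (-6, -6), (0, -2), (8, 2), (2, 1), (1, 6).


Shoelace sum: ((-6)*(-2) - 0*(-6)) + (0*2 - 8*(-2)) + (8*1 - 2*2) + (2*6 - 1*1) + (1*(-6) - (-6)*6)
= 73
Area = |73|/2 = 36.5

36.5


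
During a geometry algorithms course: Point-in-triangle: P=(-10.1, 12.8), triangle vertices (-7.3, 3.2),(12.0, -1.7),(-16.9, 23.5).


Cross products: AB x AP = 171.56, BC x BP = 137.87, CA x CP = 35.32
All same sign? yes

Yes, inside


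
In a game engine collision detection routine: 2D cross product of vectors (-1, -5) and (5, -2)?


u x v = u_x*v_y - u_y*v_x = (-1)*(-2) - (-5)*5
= 2 - (-25) = 27

27


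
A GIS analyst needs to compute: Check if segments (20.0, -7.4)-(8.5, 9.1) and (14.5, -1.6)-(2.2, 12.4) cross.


Cross products: d1=-5.66, d2=-47.61, d3=24.05, d4=66
d1*d2 < 0 and d3*d4 < 0? no

No, they don't intersect


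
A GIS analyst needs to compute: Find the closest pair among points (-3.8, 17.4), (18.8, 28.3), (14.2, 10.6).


d(P0,P1) = 25.0912, d(P0,P2) = 19.2416, d(P1,P2) = 18.288
Closest: P1 and P2

Closest pair: (18.8, 28.3) and (14.2, 10.6), distance = 18.288


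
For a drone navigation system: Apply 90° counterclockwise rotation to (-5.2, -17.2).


90° CCW: (x,y) -> (-y, x)
(-5.2,-17.2) -> (17.2, -5.2)

(17.2, -5.2)


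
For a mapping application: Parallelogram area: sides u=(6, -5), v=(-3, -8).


|u x v| = |6*(-8) - (-5)*(-3)|
= |(-48) - 15| = 63

63


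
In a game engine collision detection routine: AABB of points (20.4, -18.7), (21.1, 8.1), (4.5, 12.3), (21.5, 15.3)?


x range: [4.5, 21.5]
y range: [-18.7, 15.3]
Bounding box: (4.5,-18.7) to (21.5,15.3)

(4.5,-18.7) to (21.5,15.3)


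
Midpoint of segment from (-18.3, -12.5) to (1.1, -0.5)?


M = (((-18.3)+1.1)/2, ((-12.5)+(-0.5))/2)
= (-8.6, -6.5)

(-8.6, -6.5)


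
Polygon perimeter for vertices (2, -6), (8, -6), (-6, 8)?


Sides: (2, -6)->(8, -6): sqrt(36) = 6, (8, -6)->(-6, 8): sqrt(392) = 19.79899, (-6, 8)->(2, -6): sqrt(260) = 16.124515
Sum = 41.923505
Perimeter = 41.9235

41.9235


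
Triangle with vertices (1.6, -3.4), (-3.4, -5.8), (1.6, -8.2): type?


Side lengths squared: AB^2=30.76, BC^2=30.76, CA^2=23.04
Sorted: [23.04, 30.76, 30.76]
By sides: Isosceles, By angles: Acute

Isosceles, Acute


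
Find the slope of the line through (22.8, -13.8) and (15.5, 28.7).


slope = (y2-y1)/(x2-x1) = (28.7-(-13.8))/(15.5-22.8) = 42.5/(-7.3) = -5.8219

-5.8219


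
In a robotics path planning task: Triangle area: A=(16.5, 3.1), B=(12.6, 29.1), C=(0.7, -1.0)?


Area = |x_A(y_B-y_C) + x_B(y_C-y_A) + x_C(y_A-y_B)|/2
= |496.65 + (-51.66) + (-18.2)|/2
= 426.79/2 = 213.395

213.395


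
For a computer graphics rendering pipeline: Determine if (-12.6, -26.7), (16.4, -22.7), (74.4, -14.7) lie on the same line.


Cross product: (16.4-(-12.6))*((-14.7)-(-26.7)) - ((-22.7)-(-26.7))*(74.4-(-12.6))
= 0

Yes, collinear


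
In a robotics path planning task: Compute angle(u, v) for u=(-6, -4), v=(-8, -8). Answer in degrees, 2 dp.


u.v = 80, |u| = sqrt(52) = 7.2111, |v| = sqrt(128) = 11.3137
cos(theta) = u.v/(|u||v|) = 80/sqrt(6656) = 0.980581
theta = acos(0.980581) = 11.31 degrees

11.31 degrees


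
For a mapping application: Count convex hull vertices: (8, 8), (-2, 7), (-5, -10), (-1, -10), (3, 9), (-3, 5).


Convex hull vertices (CCW): (-5, -10), (-1, -10), (8, 8), (3, 9), (-2, 7), (-3, 5)
Count = 6

6


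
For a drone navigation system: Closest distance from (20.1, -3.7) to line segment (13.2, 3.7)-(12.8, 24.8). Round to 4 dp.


Project P onto AB: t = 0 (clamped to [0,1])
Closest point on segment: (13.2, 3.7)
Distance: 10.1178

10.1178


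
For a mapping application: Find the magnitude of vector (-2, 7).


|u| = sqrt((-2)^2 + 7^2) = sqrt(53) = 7.2801

7.2801


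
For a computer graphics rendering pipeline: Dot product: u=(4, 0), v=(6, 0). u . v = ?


u . v = u_x*v_x + u_y*v_y = 4*6 + 0*0
= 24 + 0 = 24

24


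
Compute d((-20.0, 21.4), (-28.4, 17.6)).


dx=-8.4, dy=-3.8
d^2 = (-8.4)^2 + (-3.8)^2 = 85
d = sqrt(85) = 9.2195

9.2195


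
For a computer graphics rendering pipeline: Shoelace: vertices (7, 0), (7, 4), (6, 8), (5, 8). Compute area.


Shoelace sum: (7*4 - 7*0) + (7*8 - 6*4) + (6*8 - 5*8) + (5*0 - 7*8)
= 12
Area = |12|/2 = 6

6


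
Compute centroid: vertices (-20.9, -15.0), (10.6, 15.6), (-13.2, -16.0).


Centroid = ((x_A+x_B+x_C)/3, (y_A+y_B+y_C)/3)
= (((-20.9)+10.6+(-13.2))/3, ((-15)+15.6+(-16))/3)
= (-7.8333, -5.1333)

(-7.8333, -5.1333)


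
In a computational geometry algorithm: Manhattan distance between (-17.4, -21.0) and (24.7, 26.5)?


|(-17.4)-24.7| + |(-21)-26.5| = 42.1 + 47.5 = 89.6

89.6


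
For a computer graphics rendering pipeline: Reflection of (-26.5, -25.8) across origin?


Reflection over origin: (x,y) -> (-x,-y)
(-26.5, -25.8) -> (26.5, 25.8)

(26.5, 25.8)


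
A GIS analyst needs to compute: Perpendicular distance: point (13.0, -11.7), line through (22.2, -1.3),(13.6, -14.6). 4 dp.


|cross product| = 32.92
|line direction| = sqrt(250.85) = 15.8382
Distance = 32.92/sqrt(250.85) = 2.0785

2.0785


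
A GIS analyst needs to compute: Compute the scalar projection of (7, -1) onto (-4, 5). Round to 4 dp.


u.v = -33, |v| = sqrt(41) = 6.4031
Scalar projection = u.v / |v| = -33 / sqrt(41) = -5.1537

-5.1537


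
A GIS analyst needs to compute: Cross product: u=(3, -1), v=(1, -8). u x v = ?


u x v = u_x*v_y - u_y*v_x = 3*(-8) - (-1)*1
= (-24) - (-1) = -23

-23


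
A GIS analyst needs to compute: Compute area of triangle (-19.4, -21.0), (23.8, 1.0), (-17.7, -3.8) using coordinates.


Area = |x_A(y_B-y_C) + x_B(y_C-y_A) + x_C(y_A-y_B)|/2
= |(-93.12) + 409.36 + 389.4|/2
= 705.64/2 = 352.82

352.82


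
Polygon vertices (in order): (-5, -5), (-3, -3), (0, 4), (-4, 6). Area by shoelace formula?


Shoelace sum: ((-5)*(-3) - (-3)*(-5)) + ((-3)*4 - 0*(-3)) + (0*6 - (-4)*4) + ((-4)*(-5) - (-5)*6)
= 54
Area = |54|/2 = 27

27


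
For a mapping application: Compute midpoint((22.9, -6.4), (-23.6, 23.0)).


M = ((22.9+(-23.6))/2, ((-6.4)+23)/2)
= (-0.35, 8.3)

(-0.35, 8.3)


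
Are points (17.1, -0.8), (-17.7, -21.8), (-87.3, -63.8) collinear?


Cross product: ((-17.7)-17.1)*((-63.8)-(-0.8)) - ((-21.8)-(-0.8))*((-87.3)-17.1)
= 0

Yes, collinear


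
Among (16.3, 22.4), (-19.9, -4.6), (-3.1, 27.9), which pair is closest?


d(P0,P1) = 45.1602, d(P0,P2) = 20.1646, d(P1,P2) = 36.5854
Closest: P0 and P2

Closest pair: (16.3, 22.4) and (-3.1, 27.9), distance = 20.1646


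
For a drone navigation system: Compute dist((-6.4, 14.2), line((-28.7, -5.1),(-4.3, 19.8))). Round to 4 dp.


|cross product| = 84.35
|line direction| = sqrt(1215.37) = 34.8622
Distance = 84.35/sqrt(1215.37) = 2.4195

2.4195


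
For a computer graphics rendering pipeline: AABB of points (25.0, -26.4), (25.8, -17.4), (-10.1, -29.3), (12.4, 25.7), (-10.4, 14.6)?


x range: [-10.4, 25.8]
y range: [-29.3, 25.7]
Bounding box: (-10.4,-29.3) to (25.8,25.7)

(-10.4,-29.3) to (25.8,25.7)


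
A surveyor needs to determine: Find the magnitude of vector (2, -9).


|u| = sqrt(2^2 + (-9)^2) = sqrt(85) = 9.2195

9.2195


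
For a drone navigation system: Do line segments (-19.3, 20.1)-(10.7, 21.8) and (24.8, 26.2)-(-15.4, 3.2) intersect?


Cross products: d1=-769.08, d2=-147.42, d3=108.03, d4=-513.63
d1*d2 < 0 and d3*d4 < 0? no

No, they don't intersect


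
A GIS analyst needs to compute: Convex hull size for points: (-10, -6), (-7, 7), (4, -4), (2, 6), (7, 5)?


Convex hull vertices (CCW): (-10, -6), (4, -4), (7, 5), (2, 6), (-7, 7)
Count = 5

5


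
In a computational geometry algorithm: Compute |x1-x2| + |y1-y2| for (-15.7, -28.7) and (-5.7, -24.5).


|(-15.7)-(-5.7)| + |(-28.7)-(-24.5)| = 10 + 4.2 = 14.2

14.2


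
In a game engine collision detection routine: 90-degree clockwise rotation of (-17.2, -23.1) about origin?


90° CW: (x,y) -> (y, -x)
(-17.2,-23.1) -> (-23.1, 17.2)

(-23.1, 17.2)


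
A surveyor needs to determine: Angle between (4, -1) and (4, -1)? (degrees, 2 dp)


u.v = 17, |u| = sqrt(17) = 4.1231, |v| = sqrt(17) = 4.1231
cos(theta) = u.v/(|u||v|) = 17/sqrt(289) = 1
theta = acos(1) = 0 degrees

0 degrees


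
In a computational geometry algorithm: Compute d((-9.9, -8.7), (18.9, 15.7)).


dx=28.8, dy=24.4
d^2 = 28.8^2 + 24.4^2 = 1424.8
d = sqrt(1424.8) = 37.7465

37.7465


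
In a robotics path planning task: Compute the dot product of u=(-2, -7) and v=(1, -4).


u . v = u_x*v_x + u_y*v_y = (-2)*1 + (-7)*(-4)
= (-2) + 28 = 26

26


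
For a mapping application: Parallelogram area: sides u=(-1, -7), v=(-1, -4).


|u x v| = |(-1)*(-4) - (-7)*(-1)|
= |4 - 7| = 3

3


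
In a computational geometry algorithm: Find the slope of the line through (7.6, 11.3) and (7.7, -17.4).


slope = (y2-y1)/(x2-x1) = ((-17.4)-11.3)/(7.7-7.6) = (-28.7)/0.1 = -287

-287


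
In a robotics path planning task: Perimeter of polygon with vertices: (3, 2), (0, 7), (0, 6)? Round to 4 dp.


Sides: (3, 2)->(0, 7): sqrt(34) = 5.830952, (0, 7)->(0, 6): sqrt(1) = 1, (0, 6)->(3, 2): sqrt(25) = 5
Sum = 11.830952
Perimeter = 11.831

11.831


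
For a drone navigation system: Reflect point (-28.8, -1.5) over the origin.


Reflection over origin: (x,y) -> (-x,-y)
(-28.8, -1.5) -> (28.8, 1.5)

(28.8, 1.5)


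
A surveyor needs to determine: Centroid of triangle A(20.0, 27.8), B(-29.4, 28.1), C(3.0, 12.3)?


Centroid = ((x_A+x_B+x_C)/3, (y_A+y_B+y_C)/3)
= ((20+(-29.4)+3)/3, (27.8+28.1+12.3)/3)
= (-2.1333, 22.7333)

(-2.1333, 22.7333)


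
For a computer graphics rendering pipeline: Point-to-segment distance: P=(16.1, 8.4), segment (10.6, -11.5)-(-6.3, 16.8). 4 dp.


Project P onto AB: t = 0.4328 (clamped to [0,1])
Closest point on segment: (3.2859, 0.7478)
Distance: 14.925

14.925


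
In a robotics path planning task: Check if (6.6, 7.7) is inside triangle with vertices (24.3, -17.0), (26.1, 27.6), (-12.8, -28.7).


Cross products: AB x AP = 833.88, BC x BP = -323.74, CA x CP = 1123.46
All same sign? no

No, outside


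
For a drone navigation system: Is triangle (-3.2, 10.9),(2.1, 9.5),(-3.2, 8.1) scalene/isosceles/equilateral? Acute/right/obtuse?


Side lengths squared: AB^2=30.05, BC^2=30.05, CA^2=7.84
Sorted: [7.84, 30.05, 30.05]
By sides: Isosceles, By angles: Acute

Isosceles, Acute


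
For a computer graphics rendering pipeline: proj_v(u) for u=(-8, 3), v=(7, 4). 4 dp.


u.v = -44, |v| = sqrt(65) = 8.0623
Scalar projection = u.v / |v| = -44 / sqrt(65) = -5.4575

-5.4575


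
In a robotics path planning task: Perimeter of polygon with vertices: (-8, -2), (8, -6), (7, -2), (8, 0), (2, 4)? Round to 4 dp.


Sides: (-8, -2)->(8, -6): sqrt(272) = 16.492423, (8, -6)->(7, -2): sqrt(17) = 4.123106, (7, -2)->(8, 0): sqrt(5) = 2.236068, (8, 0)->(2, 4): sqrt(52) = 7.211103, (2, 4)->(-8, -2): sqrt(136) = 11.661904
Sum = 41.724604
Perimeter = 41.7246

41.7246


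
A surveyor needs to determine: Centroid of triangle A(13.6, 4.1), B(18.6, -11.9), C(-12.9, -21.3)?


Centroid = ((x_A+x_B+x_C)/3, (y_A+y_B+y_C)/3)
= ((13.6+18.6+(-12.9))/3, (4.1+(-11.9)+(-21.3))/3)
= (6.4333, -9.7)

(6.4333, -9.7)


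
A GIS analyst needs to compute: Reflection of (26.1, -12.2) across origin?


Reflection over origin: (x,y) -> (-x,-y)
(26.1, -12.2) -> (-26.1, 12.2)

(-26.1, 12.2)


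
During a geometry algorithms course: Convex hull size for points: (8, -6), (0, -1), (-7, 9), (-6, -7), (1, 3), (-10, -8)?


Convex hull vertices (CCW): (-10, -8), (8, -6), (1, 3), (-7, 9)
Count = 4

4


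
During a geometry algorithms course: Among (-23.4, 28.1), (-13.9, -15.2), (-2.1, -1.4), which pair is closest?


d(P0,P1) = 44.3299, d(P0,P2) = 36.386, d(P1,P2) = 18.1571
Closest: P1 and P2

Closest pair: (-13.9, -15.2) and (-2.1, -1.4), distance = 18.1571


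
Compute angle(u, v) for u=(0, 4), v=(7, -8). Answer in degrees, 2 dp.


u.v = -32, |u| = sqrt(16) = 4, |v| = sqrt(113) = 10.6301
cos(theta) = u.v/(|u||v|) = -32/sqrt(1808) = -0.752577
theta = acos(-0.752577) = 138.81 degrees

138.81 degrees


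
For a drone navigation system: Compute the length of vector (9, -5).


|u| = sqrt(9^2 + (-5)^2) = sqrt(106) = 10.2956

10.2956


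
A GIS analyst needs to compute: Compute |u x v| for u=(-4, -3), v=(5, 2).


|u x v| = |(-4)*2 - (-3)*5|
= |(-8) - (-15)| = 7

7


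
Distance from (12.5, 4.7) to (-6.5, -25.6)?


dx=-19, dy=-30.3
d^2 = (-19)^2 + (-30.3)^2 = 1279.09
d = sqrt(1279.09) = 35.7644

35.7644


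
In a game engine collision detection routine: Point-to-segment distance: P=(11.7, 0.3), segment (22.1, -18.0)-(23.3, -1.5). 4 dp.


Project P onto AB: t = 1 (clamped to [0,1])
Closest point on segment: (23.3, -1.5)
Distance: 11.7388

11.7388


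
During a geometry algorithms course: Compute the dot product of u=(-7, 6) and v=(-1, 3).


u . v = u_x*v_x + u_y*v_y = (-7)*(-1) + 6*3
= 7 + 18 = 25

25


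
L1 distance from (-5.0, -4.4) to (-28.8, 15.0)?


|(-5)-(-28.8)| + |(-4.4)-15| = 23.8 + 19.4 = 43.2

43.2


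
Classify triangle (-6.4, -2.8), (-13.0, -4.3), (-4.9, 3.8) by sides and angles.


Side lengths squared: AB^2=45.81, BC^2=131.22, CA^2=45.81
Sorted: [45.81, 45.81, 131.22]
By sides: Isosceles, By angles: Obtuse

Isosceles, Obtuse


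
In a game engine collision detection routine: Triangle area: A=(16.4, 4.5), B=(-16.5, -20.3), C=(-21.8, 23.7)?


Area = |x_A(y_B-y_C) + x_B(y_C-y_A) + x_C(y_A-y_B)|/2
= |(-721.6) + (-316.8) + (-540.64)|/2
= 1579.04/2 = 789.52

789.52


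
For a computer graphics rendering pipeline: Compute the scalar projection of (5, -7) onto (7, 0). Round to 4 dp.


u.v = 35, |v| = sqrt(49) = 7
Scalar projection = u.v / |v| = 35 / sqrt(49) = 5

5


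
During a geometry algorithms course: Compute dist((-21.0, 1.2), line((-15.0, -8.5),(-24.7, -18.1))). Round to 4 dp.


|cross product| = 151.69
|line direction| = sqrt(186.25) = 13.6473
Distance = 151.69/sqrt(186.25) = 11.115

11.115


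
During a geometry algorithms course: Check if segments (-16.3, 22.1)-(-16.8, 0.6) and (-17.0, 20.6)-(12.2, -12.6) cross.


Cross products: d1=67.04, d2=-577.36, d3=-14.3, d4=630.1
d1*d2 < 0 and d3*d4 < 0? yes

Yes, they intersect


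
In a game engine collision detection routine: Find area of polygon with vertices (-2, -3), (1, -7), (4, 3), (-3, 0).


Shoelace sum: ((-2)*(-7) - 1*(-3)) + (1*3 - 4*(-7)) + (4*0 - (-3)*3) + ((-3)*(-3) - (-2)*0)
= 66
Area = |66|/2 = 33

33


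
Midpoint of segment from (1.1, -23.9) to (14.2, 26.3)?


M = ((1.1+14.2)/2, ((-23.9)+26.3)/2)
= (7.65, 1.2)

(7.65, 1.2)


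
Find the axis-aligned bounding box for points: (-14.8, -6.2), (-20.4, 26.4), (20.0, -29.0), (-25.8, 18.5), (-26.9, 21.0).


x range: [-26.9, 20]
y range: [-29, 26.4]
Bounding box: (-26.9,-29) to (20,26.4)

(-26.9,-29) to (20,26.4)


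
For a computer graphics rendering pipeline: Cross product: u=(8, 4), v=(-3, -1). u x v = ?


u x v = u_x*v_y - u_y*v_x = 8*(-1) - 4*(-3)
= (-8) - (-12) = 4

4


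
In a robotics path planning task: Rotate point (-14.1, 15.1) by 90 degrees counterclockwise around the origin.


90° CCW: (x,y) -> (-y, x)
(-14.1,15.1) -> (-15.1, -14.1)

(-15.1, -14.1)


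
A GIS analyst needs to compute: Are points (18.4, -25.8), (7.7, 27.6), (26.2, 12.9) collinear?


Cross product: (7.7-18.4)*(12.9-(-25.8)) - (27.6-(-25.8))*(26.2-18.4)
= -830.61

No, not collinear


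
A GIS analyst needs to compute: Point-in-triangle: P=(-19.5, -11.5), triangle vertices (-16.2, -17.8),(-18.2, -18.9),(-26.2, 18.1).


Cross products: AB x AP = -16.23, BC x BP = -11.1, CA x CP = -55.47
All same sign? yes

Yes, inside


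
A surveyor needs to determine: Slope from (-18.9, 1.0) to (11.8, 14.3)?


slope = (y2-y1)/(x2-x1) = (14.3-1)/(11.8-(-18.9)) = 13.3/30.7 = 0.4332

0.4332


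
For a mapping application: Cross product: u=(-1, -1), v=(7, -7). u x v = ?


u x v = u_x*v_y - u_y*v_x = (-1)*(-7) - (-1)*7
= 7 - (-7) = 14

14


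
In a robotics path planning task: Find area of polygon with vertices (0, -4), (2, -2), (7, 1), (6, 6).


Shoelace sum: (0*(-2) - 2*(-4)) + (2*1 - 7*(-2)) + (7*6 - 6*1) + (6*(-4) - 0*6)
= 36
Area = |36|/2 = 18

18


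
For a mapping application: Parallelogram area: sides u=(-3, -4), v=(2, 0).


|u x v| = |(-3)*0 - (-4)*2|
= |0 - (-8)| = 8

8


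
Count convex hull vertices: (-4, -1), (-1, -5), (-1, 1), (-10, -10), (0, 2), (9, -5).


Convex hull vertices (CCW): (-10, -10), (9, -5), (0, 2), (-4, -1)
Count = 4

4


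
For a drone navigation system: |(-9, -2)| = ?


|u| = sqrt((-9)^2 + (-2)^2) = sqrt(85) = 9.2195

9.2195


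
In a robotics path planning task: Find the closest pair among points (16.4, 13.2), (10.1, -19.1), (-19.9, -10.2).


d(P0,P1) = 32.9087, d(P0,P2) = 43.1885, d(P1,P2) = 31.2923
Closest: P1 and P2

Closest pair: (10.1, -19.1) and (-19.9, -10.2), distance = 31.2923


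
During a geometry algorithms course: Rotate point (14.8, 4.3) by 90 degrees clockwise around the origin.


90° CW: (x,y) -> (y, -x)
(14.8,4.3) -> (4.3, -14.8)

(4.3, -14.8)


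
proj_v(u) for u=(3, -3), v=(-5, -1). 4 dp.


u.v = -12, |v| = sqrt(26) = 5.099
Scalar projection = u.v / |v| = -12 / sqrt(26) = -2.3534

-2.3534


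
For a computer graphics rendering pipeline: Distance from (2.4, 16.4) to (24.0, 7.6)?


dx=21.6, dy=-8.8
d^2 = 21.6^2 + (-8.8)^2 = 544
d = sqrt(544) = 23.3238

23.3238


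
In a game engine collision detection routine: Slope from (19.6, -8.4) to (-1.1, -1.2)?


slope = (y2-y1)/(x2-x1) = ((-1.2)-(-8.4))/((-1.1)-19.6) = 7.2/(-20.7) = -0.3478

-0.3478


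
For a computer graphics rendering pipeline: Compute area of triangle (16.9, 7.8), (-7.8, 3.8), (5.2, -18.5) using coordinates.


Area = |x_A(y_B-y_C) + x_B(y_C-y_A) + x_C(y_A-y_B)|/2
= |376.87 + 205.14 + 20.8|/2
= 602.81/2 = 301.405

301.405


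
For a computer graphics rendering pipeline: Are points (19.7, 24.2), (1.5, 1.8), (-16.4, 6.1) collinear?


Cross product: (1.5-19.7)*(6.1-24.2) - (1.8-24.2)*((-16.4)-19.7)
= -479.22

No, not collinear


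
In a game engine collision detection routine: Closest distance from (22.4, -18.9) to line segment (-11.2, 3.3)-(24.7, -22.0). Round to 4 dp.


Project P onto AB: t = 0.9165 (clamped to [0,1])
Closest point on segment: (21.7035, -19.8883)
Distance: 1.209

1.209


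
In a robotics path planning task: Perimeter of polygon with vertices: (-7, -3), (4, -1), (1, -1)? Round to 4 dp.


Sides: (-7, -3)->(4, -1): sqrt(125) = 11.18034, (4, -1)->(1, -1): sqrt(9) = 3, (1, -1)->(-7, -3): sqrt(68) = 8.246211
Sum = 22.426551
Perimeter = 22.4266

22.4266


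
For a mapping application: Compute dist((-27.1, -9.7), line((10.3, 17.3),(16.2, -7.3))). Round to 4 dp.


|cross product| = 1079.34
|line direction| = sqrt(639.97) = 25.2976
Distance = 1079.34/sqrt(639.97) = 42.6657

42.6657


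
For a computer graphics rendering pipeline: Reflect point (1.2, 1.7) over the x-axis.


Reflection over x-axis: (x,y) -> (x,-y)
(1.2, 1.7) -> (1.2, -1.7)

(1.2, -1.7)


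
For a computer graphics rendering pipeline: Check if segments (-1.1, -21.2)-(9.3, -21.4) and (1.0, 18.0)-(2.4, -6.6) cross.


Cross products: d1=-106.54, d2=149.02, d3=408.1, d4=152.54
d1*d2 < 0 and d3*d4 < 0? no

No, they don't intersect


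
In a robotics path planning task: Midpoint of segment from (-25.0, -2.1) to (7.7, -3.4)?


M = (((-25)+7.7)/2, ((-2.1)+(-3.4))/2)
= (-8.65, -2.75)

(-8.65, -2.75)


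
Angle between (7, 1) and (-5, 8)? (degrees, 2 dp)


u.v = -27, |u| = sqrt(50) = 7.0711, |v| = sqrt(89) = 9.434
cos(theta) = u.v/(|u||v|) = -27/sqrt(4450) = -0.404747
theta = acos(-0.404747) = 113.88 degrees

113.88 degrees


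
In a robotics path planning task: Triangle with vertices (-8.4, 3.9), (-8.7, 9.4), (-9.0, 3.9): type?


Side lengths squared: AB^2=30.34, BC^2=30.34, CA^2=0.36
Sorted: [0.36, 30.34, 30.34]
By sides: Isosceles, By angles: Acute

Isosceles, Acute


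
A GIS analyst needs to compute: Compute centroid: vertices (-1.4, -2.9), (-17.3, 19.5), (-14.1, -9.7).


Centroid = ((x_A+x_B+x_C)/3, (y_A+y_B+y_C)/3)
= (((-1.4)+(-17.3)+(-14.1))/3, ((-2.9)+19.5+(-9.7))/3)
= (-10.9333, 2.3)

(-10.9333, 2.3)


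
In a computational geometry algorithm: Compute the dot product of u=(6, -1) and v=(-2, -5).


u . v = u_x*v_x + u_y*v_y = 6*(-2) + (-1)*(-5)
= (-12) + 5 = -7

-7


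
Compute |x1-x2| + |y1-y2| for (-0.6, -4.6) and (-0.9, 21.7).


|(-0.6)-(-0.9)| + |(-4.6)-21.7| = 0.3 + 26.3 = 26.6

26.6


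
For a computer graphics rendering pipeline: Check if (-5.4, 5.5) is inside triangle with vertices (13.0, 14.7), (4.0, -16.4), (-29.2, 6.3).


Cross products: AB x AP = -489.44, BC x BP = -513.7, CA x CP = -233.68
All same sign? yes

Yes, inside


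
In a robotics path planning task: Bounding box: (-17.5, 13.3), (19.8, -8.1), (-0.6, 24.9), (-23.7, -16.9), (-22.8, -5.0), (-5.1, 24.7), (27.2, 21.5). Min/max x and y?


x range: [-23.7, 27.2]
y range: [-16.9, 24.9]
Bounding box: (-23.7,-16.9) to (27.2,24.9)

(-23.7,-16.9) to (27.2,24.9)


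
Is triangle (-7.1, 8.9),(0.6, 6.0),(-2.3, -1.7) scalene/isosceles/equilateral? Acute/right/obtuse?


Side lengths squared: AB^2=67.7, BC^2=67.7, CA^2=135.4
Sorted: [67.7, 67.7, 135.4]
By sides: Isosceles, By angles: Right

Isosceles, Right


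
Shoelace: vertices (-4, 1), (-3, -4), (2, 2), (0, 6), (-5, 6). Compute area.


Shoelace sum: ((-4)*(-4) - (-3)*1) + ((-3)*2 - 2*(-4)) + (2*6 - 0*2) + (0*6 - (-5)*6) + ((-5)*1 - (-4)*6)
= 82
Area = |82|/2 = 41

41


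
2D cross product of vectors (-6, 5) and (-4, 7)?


u x v = u_x*v_y - u_y*v_x = (-6)*7 - 5*(-4)
= (-42) - (-20) = -22

-22


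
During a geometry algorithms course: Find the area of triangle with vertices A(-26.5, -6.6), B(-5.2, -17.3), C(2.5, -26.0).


Area = |x_A(y_B-y_C) + x_B(y_C-y_A) + x_C(y_A-y_B)|/2
= |(-230.55) + 100.88 + 26.75|/2
= 102.92/2 = 51.46

51.46


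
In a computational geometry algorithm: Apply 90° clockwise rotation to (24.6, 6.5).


90° CW: (x,y) -> (y, -x)
(24.6,6.5) -> (6.5, -24.6)

(6.5, -24.6)


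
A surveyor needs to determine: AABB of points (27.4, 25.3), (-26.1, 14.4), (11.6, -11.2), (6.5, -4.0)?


x range: [-26.1, 27.4]
y range: [-11.2, 25.3]
Bounding box: (-26.1,-11.2) to (27.4,25.3)

(-26.1,-11.2) to (27.4,25.3)


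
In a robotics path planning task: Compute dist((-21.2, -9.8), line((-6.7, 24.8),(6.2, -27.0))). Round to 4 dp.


|cross product| = 1197.44
|line direction| = sqrt(2849.65) = 53.3821
Distance = 1197.44/sqrt(2849.65) = 22.4315

22.4315


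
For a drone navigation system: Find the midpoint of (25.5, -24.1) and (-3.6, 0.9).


M = ((25.5+(-3.6))/2, ((-24.1)+0.9)/2)
= (10.95, -11.6)

(10.95, -11.6)


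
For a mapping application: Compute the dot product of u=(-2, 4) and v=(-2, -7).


u . v = u_x*v_x + u_y*v_y = (-2)*(-2) + 4*(-7)
= 4 + (-28) = -24

-24


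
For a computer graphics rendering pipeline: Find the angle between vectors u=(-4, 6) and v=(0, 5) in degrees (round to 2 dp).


u.v = 30, |u| = sqrt(52) = 7.2111, |v| = sqrt(25) = 5
cos(theta) = u.v/(|u||v|) = 30/sqrt(1300) = 0.83205
theta = acos(0.83205) = 33.69 degrees

33.69 degrees


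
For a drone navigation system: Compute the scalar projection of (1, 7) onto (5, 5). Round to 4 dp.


u.v = 40, |v| = sqrt(50) = 7.0711
Scalar projection = u.v / |v| = 40 / sqrt(50) = 5.6569

5.6569


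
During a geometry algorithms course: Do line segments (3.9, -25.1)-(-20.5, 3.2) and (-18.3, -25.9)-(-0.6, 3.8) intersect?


Cross products: d1=-645.18, d2=580.41, d3=647.78, d4=-577.81
d1*d2 < 0 and d3*d4 < 0? yes

Yes, they intersect


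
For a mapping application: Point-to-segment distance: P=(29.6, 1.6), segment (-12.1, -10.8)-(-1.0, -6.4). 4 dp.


Project P onto AB: t = 1 (clamped to [0,1])
Closest point on segment: (-1, -6.4)
Distance: 31.6285

31.6285


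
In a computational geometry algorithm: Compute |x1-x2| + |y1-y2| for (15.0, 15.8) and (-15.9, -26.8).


|15-(-15.9)| + |15.8-(-26.8)| = 30.9 + 42.6 = 73.5

73.5


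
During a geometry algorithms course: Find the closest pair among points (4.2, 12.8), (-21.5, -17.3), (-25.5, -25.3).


d(P0,P1) = 39.579, d(P0,P2) = 48.3084, d(P1,P2) = 8.9443
Closest: P1 and P2

Closest pair: (-21.5, -17.3) and (-25.5, -25.3), distance = 8.9443


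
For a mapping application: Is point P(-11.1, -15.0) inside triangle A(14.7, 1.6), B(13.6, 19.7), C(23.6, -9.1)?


Cross products: AB x AP = 485.24, BC x BP = -1058.36, CA x CP = 423.8
All same sign? no

No, outside


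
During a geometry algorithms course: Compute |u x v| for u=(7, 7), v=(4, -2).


|u x v| = |7*(-2) - 7*4|
= |(-14) - 28| = 42

42


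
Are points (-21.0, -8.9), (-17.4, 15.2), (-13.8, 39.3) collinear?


Cross product: ((-17.4)-(-21))*(39.3-(-8.9)) - (15.2-(-8.9))*((-13.8)-(-21))
= 0

Yes, collinear


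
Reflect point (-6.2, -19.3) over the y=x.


Reflection over y=x: (x,y) -> (y,x)
(-6.2, -19.3) -> (-19.3, -6.2)

(-19.3, -6.2)


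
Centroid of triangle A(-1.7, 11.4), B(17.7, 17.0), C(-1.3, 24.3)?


Centroid = ((x_A+x_B+x_C)/3, (y_A+y_B+y_C)/3)
= (((-1.7)+17.7+(-1.3))/3, (11.4+17+24.3)/3)
= (4.9, 17.5667)

(4.9, 17.5667)


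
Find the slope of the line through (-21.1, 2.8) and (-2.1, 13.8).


slope = (y2-y1)/(x2-x1) = (13.8-2.8)/((-2.1)-(-21.1)) = 11/19 = 0.5789

0.5789


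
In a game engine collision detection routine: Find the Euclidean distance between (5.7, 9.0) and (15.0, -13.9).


dx=9.3, dy=-22.9
d^2 = 9.3^2 + (-22.9)^2 = 610.9
d = sqrt(610.9) = 24.7164

24.7164


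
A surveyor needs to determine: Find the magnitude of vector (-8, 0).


|u| = sqrt((-8)^2 + 0^2) = sqrt(64) = 8

8


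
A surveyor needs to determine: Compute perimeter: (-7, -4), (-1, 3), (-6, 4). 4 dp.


Sides: (-7, -4)->(-1, 3): sqrt(85) = 9.219544, (-1, 3)->(-6, 4): sqrt(26) = 5.09902, (-6, 4)->(-7, -4): sqrt(65) = 8.062258
Sum = 22.380822
Perimeter = 22.3808

22.3808


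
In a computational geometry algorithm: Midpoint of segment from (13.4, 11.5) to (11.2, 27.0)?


M = ((13.4+11.2)/2, (11.5+27)/2)
= (12.3, 19.25)

(12.3, 19.25)


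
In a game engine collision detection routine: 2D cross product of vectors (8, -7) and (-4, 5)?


u x v = u_x*v_y - u_y*v_x = 8*5 - (-7)*(-4)
= 40 - 28 = 12

12


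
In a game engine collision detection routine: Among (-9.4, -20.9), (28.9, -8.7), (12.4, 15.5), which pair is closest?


d(P0,P1) = 40.1961, d(P0,P2) = 42.4288, d(P1,P2) = 29.2898
Closest: P1 and P2

Closest pair: (28.9, -8.7) and (12.4, 15.5), distance = 29.2898


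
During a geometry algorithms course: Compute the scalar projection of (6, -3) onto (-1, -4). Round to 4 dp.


u.v = 6, |v| = sqrt(17) = 4.1231
Scalar projection = u.v / |v| = 6 / sqrt(17) = 1.4552

1.4552


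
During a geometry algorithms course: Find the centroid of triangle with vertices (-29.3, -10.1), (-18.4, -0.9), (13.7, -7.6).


Centroid = ((x_A+x_B+x_C)/3, (y_A+y_B+y_C)/3)
= (((-29.3)+(-18.4)+13.7)/3, ((-10.1)+(-0.9)+(-7.6))/3)
= (-11.3333, -6.2)

(-11.3333, -6.2)


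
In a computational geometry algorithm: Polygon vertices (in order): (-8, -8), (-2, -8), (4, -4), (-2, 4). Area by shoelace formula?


Shoelace sum: ((-8)*(-8) - (-2)*(-8)) + ((-2)*(-4) - 4*(-8)) + (4*4 - (-2)*(-4)) + ((-2)*(-8) - (-8)*4)
= 144
Area = |144|/2 = 72

72


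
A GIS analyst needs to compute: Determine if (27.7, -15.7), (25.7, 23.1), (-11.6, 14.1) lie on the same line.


Cross product: (25.7-27.7)*(14.1-(-15.7)) - (23.1-(-15.7))*((-11.6)-27.7)
= 1465.24

No, not collinear
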